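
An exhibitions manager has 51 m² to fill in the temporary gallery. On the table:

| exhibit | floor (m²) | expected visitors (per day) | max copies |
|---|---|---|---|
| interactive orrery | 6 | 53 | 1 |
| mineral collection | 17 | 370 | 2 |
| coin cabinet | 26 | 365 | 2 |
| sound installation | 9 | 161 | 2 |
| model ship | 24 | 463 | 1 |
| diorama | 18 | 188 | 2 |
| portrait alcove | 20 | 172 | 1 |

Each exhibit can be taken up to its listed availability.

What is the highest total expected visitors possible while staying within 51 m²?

994

A density-first pass picks interactive orrery + 2×mineral collection + sound installation — 954 at 49 m².
Replace interactive orrery and mineral collection with model ship: the trade gains 40 net, giving 994 at 50 m².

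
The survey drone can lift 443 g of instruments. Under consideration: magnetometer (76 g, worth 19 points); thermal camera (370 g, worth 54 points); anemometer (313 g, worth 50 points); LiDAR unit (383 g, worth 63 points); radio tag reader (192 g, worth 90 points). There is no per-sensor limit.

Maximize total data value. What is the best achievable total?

By data value per g: radio tag reader 0.47, magnetometer 0.25, LiDAR unit 0.16 lead.
2×radio tag reader uses 384 of the 443 g and totals 180.
No other feasible combination exceeds 180.

180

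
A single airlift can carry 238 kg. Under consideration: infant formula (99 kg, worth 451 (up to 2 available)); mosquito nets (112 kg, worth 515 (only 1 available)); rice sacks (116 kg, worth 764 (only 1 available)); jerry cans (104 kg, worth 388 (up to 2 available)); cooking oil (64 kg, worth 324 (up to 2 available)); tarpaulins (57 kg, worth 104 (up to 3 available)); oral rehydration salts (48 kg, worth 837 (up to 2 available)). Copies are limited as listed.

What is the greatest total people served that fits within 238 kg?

2438

By people served per kg: oral rehydration salts 17.44, rice sacks 6.59, cooking oil 5.06 lead.
The ratio ordering already packs tightly: rice sacks + 2×oral rehydration salts, 212 kg, 2438.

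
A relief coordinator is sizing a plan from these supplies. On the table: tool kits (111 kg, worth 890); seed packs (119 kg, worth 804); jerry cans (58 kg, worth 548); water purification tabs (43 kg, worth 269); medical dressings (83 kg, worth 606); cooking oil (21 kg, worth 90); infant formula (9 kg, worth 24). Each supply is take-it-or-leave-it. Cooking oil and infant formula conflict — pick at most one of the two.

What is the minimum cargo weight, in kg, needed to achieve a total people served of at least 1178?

Minimise kg subject to total people served ≥ 1178.
Taking jerry cans + medical dressings + infant formula gives 1178 (≥ 1178) for 150 kg.
Below 150 kg the best achievable stays under 1178.

150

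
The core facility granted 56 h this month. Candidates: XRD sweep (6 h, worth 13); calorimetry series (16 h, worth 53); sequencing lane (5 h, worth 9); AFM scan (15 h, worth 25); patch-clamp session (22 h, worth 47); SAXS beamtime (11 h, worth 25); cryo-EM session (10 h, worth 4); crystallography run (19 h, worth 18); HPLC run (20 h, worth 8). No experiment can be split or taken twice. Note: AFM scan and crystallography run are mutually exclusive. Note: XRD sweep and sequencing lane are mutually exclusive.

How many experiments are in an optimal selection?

4

The maximum expected citations within 56 h is 138.
One optimal bundle: XRD sweep + calorimetry series + patch-clamp session + SAXS beamtime (55 h).
All optima have 4 experiments.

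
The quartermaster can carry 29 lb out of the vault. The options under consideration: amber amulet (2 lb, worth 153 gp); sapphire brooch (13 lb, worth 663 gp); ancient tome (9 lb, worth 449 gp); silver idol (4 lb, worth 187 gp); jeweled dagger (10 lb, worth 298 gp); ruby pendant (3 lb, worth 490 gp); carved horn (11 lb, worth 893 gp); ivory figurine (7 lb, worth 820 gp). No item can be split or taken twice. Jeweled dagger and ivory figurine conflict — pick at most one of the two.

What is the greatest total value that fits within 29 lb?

Ranking by ratio (value/lb): ruby pendant 163.33, ivory figurine 117.14, carved horn 81.18, amber amulet 76.50.
The ratio ordering already packs tightly: amber amulet + silver idol + ruby pendant + carved horn + ivory figurine, 27 lb, 2543.

2543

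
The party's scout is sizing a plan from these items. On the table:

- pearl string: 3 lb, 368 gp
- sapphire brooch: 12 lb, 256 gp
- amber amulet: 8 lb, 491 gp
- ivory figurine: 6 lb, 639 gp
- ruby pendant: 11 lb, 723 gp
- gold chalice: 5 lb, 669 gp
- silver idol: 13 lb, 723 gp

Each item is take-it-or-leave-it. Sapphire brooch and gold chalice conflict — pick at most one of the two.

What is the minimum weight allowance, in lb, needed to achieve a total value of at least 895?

8

Look for the lowest-weight combination reaching 895.
Taking pearl string + gold chalice gives 1037 (≥ 895) for 8 lb.
Below 8 lb the best achievable stays under 895.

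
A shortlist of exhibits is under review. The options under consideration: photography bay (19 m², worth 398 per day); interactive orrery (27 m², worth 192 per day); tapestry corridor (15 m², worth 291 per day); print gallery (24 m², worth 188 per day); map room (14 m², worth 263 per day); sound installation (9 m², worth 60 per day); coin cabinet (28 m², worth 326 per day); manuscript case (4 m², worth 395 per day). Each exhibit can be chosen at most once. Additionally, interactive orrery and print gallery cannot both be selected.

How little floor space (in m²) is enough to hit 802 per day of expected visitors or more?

32

Need the lightest bundle worth ≥ 802.
Taking photography bay + sound installation + manuscript case gives 853 (≥ 802) for 32 m².
No combination under 32 m² hits 802.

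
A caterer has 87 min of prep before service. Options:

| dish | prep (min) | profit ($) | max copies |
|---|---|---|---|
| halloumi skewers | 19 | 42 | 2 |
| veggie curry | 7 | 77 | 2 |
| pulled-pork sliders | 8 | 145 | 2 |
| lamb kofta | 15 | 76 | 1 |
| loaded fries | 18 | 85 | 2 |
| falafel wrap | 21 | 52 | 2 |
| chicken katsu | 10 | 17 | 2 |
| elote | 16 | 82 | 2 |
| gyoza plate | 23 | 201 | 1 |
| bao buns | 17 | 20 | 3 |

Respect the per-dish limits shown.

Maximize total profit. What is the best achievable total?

812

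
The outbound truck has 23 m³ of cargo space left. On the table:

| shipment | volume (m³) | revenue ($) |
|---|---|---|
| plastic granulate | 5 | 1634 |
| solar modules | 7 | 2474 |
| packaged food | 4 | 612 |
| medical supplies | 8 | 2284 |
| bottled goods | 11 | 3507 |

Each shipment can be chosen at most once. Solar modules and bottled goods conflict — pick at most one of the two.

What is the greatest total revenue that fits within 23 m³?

6403

By revenue per m³: solar modules 353.43, plastic granulate 326.80, bottled goods 318.82, medical supplies 285.50 lead.
Taking packaged food + medical supplies + bottled goods: 23 m³ used, 6403 in revenue.
An exhaustive check of the 32 subsets confirms 6403.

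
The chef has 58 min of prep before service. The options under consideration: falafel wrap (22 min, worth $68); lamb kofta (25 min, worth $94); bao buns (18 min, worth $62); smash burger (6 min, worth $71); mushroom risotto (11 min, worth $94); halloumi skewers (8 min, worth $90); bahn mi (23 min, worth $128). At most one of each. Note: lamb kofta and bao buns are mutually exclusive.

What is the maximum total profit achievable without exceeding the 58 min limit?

383

Taking smash burger + mushroom risotto + halloumi skewers + bahn mi: 48 min used, 383 in profit.
Runner-up bao buns + smash burger + mushroom risotto + bahn mi tops out at 355.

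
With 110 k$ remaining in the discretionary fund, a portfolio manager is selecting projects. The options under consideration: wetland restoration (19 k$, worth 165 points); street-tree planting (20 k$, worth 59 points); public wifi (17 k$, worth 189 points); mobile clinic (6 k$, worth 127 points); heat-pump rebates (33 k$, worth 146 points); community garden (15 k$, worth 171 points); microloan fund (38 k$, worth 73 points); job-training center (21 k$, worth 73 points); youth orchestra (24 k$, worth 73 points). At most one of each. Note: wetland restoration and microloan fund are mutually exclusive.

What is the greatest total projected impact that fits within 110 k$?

Taking wetland restoration + street-tree planting + public wifi + mobile clinic + heat-pump rebates + community garden: 110 k$ used, 857 in projected impact.
Nothing else feasible within 110 k$ beats 857.

857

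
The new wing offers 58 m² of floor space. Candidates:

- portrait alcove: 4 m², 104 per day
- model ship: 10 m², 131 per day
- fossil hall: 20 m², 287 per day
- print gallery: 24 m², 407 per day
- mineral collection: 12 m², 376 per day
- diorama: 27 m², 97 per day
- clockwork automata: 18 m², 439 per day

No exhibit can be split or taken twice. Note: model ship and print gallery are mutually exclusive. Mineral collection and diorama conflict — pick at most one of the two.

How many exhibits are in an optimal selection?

4

The maximum expected visitors within 58 m² is 1326.
For example portrait alcove + print gallery + mineral collection + clockwork automata achieves it, using 58 m².
All optima have 4 exhibits.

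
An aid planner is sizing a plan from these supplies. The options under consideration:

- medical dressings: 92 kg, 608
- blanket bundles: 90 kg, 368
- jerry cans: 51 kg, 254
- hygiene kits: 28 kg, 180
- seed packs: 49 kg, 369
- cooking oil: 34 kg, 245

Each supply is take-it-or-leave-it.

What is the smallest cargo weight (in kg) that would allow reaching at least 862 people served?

134

Minimise kg subject to total people served ≥ 862.
jerry cans + seed packs + cooking oil: 868 people served at 134 kg.
No combination under 134 kg hits 862.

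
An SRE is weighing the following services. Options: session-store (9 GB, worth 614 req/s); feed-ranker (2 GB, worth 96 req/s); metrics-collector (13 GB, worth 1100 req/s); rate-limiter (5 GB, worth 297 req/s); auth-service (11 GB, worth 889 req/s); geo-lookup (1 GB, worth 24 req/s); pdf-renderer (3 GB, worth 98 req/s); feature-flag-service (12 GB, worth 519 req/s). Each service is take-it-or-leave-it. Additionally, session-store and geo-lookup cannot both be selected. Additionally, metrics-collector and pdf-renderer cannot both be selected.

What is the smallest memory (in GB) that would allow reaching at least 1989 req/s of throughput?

Minimise GB subject to total throughput ≥ 1989.
metrics-collector + auth-service reaches 1989 using 24 GB.
No combination under 24 GB hits 1989.

24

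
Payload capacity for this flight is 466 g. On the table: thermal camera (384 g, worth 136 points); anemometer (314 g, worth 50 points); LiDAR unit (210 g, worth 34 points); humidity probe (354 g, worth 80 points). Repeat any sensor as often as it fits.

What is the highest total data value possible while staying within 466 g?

The ratio ordering already packs tightly: thermal camera, 384 g, 136.
The spare 82 g is too small for any remaining sensor, and no exchange beats 136.

136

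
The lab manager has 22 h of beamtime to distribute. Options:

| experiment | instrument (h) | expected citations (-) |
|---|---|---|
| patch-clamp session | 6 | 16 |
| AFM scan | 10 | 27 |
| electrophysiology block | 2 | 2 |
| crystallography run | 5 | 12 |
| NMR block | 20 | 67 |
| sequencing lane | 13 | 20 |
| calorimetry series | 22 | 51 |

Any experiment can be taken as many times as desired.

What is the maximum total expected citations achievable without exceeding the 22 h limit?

Density check — NMR block 3.35, AFM scan 2.70, patch-clamp session 2.67, crystallography run 2.40 are the best per h.
Best packing: electrophysiology block + NMR block — 22 h, 69 total.
Every other selection either busts 22 h or fails to beat 69.

69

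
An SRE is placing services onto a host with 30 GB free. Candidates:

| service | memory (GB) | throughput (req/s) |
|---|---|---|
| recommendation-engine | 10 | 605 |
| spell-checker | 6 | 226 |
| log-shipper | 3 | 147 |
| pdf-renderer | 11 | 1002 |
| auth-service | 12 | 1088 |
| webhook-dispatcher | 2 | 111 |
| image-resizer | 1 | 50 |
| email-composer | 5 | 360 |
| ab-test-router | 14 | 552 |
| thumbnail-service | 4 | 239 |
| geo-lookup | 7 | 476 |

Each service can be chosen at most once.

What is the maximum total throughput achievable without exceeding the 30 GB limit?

A density-first pass picks pdf-renderer + auth-service + webhook-dispatcher + email-composer — 2561 at 30 GB.
Replace webhook-dispatcher and email-composer with geo-lookup: the trade gains 5 net, giving 2566 at 30 GB.

2566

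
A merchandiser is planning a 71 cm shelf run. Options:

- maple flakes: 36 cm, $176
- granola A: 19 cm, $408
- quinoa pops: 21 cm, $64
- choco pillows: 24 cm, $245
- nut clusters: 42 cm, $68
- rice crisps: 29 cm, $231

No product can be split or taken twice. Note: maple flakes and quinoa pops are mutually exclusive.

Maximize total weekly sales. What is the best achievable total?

717

By weekly sales per cm: granola A 21.47, choco pillows 10.21, rice crisps 7.97, maple flakes 4.89 lead.
The ratio ordering already packs tightly: granola A + quinoa pops + choco pillows, 64 cm, 717.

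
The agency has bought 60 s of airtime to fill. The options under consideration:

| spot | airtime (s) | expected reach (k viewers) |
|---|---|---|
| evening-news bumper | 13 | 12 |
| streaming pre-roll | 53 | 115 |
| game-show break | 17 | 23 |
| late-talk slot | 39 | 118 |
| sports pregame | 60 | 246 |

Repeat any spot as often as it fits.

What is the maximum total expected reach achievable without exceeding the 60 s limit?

246

The ratio ordering already packs tightly: sports pregame, 60 s, 246.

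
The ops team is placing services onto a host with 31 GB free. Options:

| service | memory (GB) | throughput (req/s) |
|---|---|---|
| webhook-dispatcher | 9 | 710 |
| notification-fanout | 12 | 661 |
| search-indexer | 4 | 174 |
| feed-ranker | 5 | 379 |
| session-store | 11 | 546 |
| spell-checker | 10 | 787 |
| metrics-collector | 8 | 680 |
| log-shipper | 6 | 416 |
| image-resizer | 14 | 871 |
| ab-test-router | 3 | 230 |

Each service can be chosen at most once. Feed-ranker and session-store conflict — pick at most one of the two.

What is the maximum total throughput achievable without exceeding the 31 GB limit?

Density check — metrics-collector 85.00, webhook-dispatcher 78.89, spell-checker 78.70 are the best per GB.
Greedy by ratio would take webhook-dispatcher + spell-checker + metrics-collector + ab-test-router: 30 GB used, total 2407.
Dropping spell-checker frees 10 GB; slotting in feed-ranker + log-shipper (11 GB) lifts the total to 2415 at 31 GB.
Runner-up webhook-dispatcher + spell-checker + metrics-collector + ab-test-router tops out at 2407.

2415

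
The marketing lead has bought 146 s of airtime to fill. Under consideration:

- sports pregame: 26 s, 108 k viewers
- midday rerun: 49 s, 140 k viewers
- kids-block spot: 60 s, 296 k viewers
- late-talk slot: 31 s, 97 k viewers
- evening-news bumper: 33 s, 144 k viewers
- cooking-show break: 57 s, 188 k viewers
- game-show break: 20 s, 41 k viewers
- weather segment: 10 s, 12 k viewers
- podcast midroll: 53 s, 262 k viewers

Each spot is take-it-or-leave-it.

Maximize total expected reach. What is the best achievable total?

702

Best packing: kids-block spot + evening-news bumper + podcast midroll — 146 s, 702 total.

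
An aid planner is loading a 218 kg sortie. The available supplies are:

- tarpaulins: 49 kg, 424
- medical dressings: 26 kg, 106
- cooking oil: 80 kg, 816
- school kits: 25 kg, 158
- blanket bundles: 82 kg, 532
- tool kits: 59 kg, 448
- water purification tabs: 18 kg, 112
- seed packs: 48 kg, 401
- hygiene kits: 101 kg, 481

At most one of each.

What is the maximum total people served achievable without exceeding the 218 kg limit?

1846

Taking the top-ratio supplies first gives tarpaulins + cooking oil + school kits + seed packs for 1799 (202 kg).
The 48 kg tied up in seed packs is better spent on tool kits — total rises to 1846 (213 kg).
An exhaustive check of the 512 subsets confirms 1846.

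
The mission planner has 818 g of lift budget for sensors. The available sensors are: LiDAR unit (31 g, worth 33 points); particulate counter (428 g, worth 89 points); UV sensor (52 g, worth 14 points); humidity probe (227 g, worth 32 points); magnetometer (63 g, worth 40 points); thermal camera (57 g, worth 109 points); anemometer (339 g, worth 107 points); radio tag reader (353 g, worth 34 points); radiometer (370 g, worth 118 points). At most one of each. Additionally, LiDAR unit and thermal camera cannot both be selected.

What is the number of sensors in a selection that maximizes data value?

The maximum data value within 818 g is 348.
UV sensor + thermal camera + anemometer + radiometer hits 348 at 818 g.
All optima have 4 sensors.

4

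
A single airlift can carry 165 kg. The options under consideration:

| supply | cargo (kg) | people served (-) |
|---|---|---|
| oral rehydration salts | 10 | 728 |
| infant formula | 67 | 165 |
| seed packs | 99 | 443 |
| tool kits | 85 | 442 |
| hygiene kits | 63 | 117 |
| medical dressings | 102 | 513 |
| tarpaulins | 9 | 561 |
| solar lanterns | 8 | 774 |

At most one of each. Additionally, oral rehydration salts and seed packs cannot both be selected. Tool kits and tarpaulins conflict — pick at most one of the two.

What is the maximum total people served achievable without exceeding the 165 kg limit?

Taking oral rehydration salts + medical dressings + tarpaulins + solar lanterns: 129 kg used, 2576 in people served.

2576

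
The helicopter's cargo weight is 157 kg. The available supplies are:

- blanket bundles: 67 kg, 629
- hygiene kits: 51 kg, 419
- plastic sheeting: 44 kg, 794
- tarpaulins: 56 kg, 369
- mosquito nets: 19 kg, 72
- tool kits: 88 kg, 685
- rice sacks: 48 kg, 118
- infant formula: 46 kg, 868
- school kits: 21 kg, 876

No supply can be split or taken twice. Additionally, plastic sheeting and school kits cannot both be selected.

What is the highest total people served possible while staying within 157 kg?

Taking blanket bundles + mosquito nets + infant formula + school kits: 153 kg used, 2445 in people served.

2445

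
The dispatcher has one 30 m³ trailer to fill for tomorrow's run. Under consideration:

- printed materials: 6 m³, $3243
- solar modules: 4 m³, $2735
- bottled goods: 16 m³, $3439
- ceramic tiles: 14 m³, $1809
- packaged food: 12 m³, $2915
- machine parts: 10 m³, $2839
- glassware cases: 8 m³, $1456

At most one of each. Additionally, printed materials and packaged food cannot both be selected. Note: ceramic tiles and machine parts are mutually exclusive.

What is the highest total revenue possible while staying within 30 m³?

The ratio ordering already packs tightly: printed materials + solar modules + machine parts + glassware cases, 28 m³, 10273.
Next best is printed materials + solar modules + bottled goods at 9417 (26 m³) — short by 856.

10273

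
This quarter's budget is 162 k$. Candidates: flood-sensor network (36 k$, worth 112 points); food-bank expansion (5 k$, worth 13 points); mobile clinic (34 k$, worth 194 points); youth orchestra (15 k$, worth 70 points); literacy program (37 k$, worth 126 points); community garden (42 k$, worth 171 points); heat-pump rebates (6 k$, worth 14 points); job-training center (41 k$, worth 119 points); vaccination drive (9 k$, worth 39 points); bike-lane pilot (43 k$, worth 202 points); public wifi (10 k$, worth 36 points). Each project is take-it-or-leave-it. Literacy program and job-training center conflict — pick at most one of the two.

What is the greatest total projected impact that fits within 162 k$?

Greedy by ratio would take food-bank expansion + mobile clinic + youth orchestra + community garden + vaccination drive + bike-lane pilot + public wifi: 158 k$ used, total 725.
Dropping food-bank expansion frees 5 k$; slotting in heat-pump rebates (6 k$) lifts the total to 726 at 159 k$.
No other feasible combination exceeds 726.

726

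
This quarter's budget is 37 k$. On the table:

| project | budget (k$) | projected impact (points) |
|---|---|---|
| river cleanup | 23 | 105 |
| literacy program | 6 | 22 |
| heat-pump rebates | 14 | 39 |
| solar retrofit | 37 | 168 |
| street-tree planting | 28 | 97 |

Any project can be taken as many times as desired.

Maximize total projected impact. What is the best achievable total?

Density check — river cleanup 4.57, solar retrofit 4.54, literacy program 3.67 are the best per k$.
Greedy by ratio would take river cleanup + 2×literacy program: 35 k$ used, total 149.
Dropping river cleanup and 2×literacy program frees 35 k$; slotting in solar retrofit (37 k$) lifts the total to 168 at 37 k$.
Every other selection either busts 37 k$ or fails to beat 168.

168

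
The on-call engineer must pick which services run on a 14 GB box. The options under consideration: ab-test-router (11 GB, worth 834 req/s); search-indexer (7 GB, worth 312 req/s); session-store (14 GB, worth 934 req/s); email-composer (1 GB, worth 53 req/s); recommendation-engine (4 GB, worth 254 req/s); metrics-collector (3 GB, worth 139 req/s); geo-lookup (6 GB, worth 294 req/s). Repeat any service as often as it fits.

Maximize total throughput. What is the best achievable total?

993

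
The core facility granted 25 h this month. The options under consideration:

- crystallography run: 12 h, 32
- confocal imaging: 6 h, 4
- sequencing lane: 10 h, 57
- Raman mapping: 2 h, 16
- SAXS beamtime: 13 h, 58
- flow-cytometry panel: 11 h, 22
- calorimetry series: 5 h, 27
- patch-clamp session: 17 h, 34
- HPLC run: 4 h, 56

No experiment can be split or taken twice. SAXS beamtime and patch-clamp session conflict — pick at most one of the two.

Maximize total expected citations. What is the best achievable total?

157

By expected citations per h: HPLC run 14.00, Raman mapping 8.00, sequencing lane 5.70 lead.
Taking the top-ratio experiments first gives sequencing lane + Raman mapping + calorimetry series + HPLC run for 156 (21 h).
Dropping sequencing lane frees 10 h; slotting in SAXS beamtime (13 h) lifts the total to 157 at 24 h.
An exhaustive check of the 512 subsets confirms 157.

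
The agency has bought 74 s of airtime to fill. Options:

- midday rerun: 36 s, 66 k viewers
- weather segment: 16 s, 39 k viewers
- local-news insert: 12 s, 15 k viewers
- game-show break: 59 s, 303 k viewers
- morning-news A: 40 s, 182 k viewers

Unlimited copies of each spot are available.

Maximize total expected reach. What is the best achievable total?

318

The ratio ordering already packs tightly: local-news insert + game-show break, 71 s, 318.
Nothing else within 74 s beats 318.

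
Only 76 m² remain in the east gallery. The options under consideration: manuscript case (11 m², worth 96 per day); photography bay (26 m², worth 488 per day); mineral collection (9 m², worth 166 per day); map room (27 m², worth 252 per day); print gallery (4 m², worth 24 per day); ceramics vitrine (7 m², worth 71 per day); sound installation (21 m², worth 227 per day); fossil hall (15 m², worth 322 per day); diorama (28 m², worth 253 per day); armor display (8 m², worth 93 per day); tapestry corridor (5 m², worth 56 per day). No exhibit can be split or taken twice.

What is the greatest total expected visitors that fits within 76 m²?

1259

Density check — fossil hall 21.47, photography bay 18.77, mineral collection 18.44, armor display 11.62 are the best per m².
Taking the top-ratio exhibits first gives photography bay + mineral collection + print gallery + ceramics vitrine + fossil hall + armor display + tapestry corridor for 1220 (74 m²).
Dropping print gallery and ceramics vitrine and armor display frees 19 m²; slotting in sound installation (21 m²) lifts the total to 1259 at 76 m².
Next best is manuscript case + photography bay + mineral collection + ceramics vitrine + fossil hall + armor display at 1236 (76 m²) — short by 23.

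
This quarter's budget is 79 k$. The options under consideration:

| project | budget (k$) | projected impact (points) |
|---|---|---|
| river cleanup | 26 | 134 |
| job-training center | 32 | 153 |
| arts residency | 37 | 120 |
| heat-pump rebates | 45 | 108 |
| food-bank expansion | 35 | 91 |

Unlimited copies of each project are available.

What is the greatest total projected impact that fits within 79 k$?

402

Best packing: 3×river cleanup — 78 k$, 402 total.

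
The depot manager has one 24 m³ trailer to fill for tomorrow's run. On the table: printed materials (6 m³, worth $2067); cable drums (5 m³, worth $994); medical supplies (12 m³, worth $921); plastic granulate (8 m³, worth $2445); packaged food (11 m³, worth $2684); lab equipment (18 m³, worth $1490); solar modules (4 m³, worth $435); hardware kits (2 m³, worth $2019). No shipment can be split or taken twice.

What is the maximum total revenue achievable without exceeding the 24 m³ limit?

7764

Density check — hardware kits 1009.50, printed materials 344.50, plastic granulate 305.62 are the best per m³.
A density-first pass picks printed materials + cable drums + plastic granulate + hardware kits — 7525 at 21 m³.
Replace plastic granulate with packaged food: the trade gains 239 net, giving 7764 at 24 m³.
That's the maximum — no swap from here does better than 7764.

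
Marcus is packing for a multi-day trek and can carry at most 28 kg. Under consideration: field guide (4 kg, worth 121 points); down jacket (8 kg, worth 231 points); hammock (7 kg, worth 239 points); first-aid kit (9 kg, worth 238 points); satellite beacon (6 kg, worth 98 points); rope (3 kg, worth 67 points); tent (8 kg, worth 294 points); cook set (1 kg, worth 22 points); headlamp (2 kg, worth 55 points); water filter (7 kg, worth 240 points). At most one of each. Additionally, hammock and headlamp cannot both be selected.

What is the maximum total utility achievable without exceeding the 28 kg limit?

Best packing: field guide + hammock + tent + cook set + water filter — 27 kg, 916 total.
Next best is field guide + down jacket + tent + cook set + water filter at 908 (28 kg) — short by 8.

916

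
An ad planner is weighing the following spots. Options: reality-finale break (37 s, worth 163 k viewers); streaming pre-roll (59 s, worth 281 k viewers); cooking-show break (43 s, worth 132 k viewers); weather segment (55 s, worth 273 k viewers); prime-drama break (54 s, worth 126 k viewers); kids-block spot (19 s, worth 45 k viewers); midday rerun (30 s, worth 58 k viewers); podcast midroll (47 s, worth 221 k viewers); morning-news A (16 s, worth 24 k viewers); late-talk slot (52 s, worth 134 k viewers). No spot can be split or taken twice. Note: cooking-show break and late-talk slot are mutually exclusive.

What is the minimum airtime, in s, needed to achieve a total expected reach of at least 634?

139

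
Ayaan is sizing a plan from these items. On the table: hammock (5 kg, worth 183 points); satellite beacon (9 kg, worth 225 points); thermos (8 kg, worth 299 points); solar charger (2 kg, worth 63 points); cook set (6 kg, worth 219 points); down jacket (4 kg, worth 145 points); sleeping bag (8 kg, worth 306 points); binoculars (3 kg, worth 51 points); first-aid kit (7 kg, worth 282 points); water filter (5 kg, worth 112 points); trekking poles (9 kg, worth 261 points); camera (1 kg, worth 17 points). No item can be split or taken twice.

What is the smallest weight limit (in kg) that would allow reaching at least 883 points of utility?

23

Minimise kg subject to total utility ≥ 883.
thermos + sleeping bag + first-aid kit: 887 utility at 23 kg.
No combination under 23 kg hits 883.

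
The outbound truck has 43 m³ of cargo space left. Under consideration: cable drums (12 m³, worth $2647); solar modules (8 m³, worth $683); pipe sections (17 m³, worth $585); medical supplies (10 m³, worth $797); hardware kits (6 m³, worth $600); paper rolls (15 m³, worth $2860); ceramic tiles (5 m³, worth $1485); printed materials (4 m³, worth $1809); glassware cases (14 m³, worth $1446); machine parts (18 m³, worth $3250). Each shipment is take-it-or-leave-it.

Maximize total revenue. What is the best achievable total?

9404

The ratio heuristic lands on cable drums + hardware kits + paper rolls + ceramic tiles + printed materials (9401) but leaves 1 m³ idle.
Dropping cable drums and hardware kits frees 18 m³; slotting in machine parts (18 m³) lifts the total to 9404 at 42 m³.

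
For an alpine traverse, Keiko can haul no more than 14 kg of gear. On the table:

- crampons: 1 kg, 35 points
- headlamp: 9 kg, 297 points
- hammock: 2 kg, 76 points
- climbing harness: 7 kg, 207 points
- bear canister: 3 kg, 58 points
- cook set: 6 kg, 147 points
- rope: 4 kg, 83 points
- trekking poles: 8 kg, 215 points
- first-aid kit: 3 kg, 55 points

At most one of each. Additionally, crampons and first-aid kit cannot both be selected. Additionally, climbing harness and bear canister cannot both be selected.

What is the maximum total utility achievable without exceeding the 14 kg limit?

431

Filling by ratio: crampons + headlamp + hammock for 408, with 2 kg left unused.
Replace crampons with bear canister: the trade gains 23 net, giving 431 at 14 kg.
Every other selection either busts 14 kg or breaks a pairing rule or fails to beat 431.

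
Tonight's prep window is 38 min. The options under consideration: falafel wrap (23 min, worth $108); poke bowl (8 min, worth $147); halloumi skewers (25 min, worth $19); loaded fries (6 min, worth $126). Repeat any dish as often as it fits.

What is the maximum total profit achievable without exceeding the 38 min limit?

777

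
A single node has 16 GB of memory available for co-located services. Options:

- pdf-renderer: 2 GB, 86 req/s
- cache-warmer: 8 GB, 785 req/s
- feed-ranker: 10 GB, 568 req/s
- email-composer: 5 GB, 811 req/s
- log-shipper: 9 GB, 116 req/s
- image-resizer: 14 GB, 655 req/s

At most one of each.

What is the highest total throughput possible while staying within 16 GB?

Pdf-renderer + cache-warmer + email-composer uses 15 of the 16 GB and totals 1682.

1682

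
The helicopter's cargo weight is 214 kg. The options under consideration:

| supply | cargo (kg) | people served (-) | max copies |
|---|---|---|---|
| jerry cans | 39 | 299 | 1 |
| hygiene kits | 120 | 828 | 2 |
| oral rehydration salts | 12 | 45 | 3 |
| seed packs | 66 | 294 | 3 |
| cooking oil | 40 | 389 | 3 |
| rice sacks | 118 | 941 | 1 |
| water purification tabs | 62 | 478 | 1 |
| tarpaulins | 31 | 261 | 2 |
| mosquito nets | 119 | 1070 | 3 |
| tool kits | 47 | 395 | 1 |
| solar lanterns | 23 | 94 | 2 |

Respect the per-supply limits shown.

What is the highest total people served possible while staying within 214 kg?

Ranking by ratio (people served/kg): cooking oil 9.72, mosquito nets 8.99, tarpaulins 8.42, tool kits 8.40.
Taking the top-ratio supplies first gives 3×cooking oil + 2×tarpaulins + solar lanterns for 1783 (205 kg).
Replace tarpaulins and solar lanterns with water purification tabs: the trade gains 123 net, giving 1906 at 213 kg.
Every other selection either busts 214 kg or exceeds an availability limit or fails to beat 1906.

1906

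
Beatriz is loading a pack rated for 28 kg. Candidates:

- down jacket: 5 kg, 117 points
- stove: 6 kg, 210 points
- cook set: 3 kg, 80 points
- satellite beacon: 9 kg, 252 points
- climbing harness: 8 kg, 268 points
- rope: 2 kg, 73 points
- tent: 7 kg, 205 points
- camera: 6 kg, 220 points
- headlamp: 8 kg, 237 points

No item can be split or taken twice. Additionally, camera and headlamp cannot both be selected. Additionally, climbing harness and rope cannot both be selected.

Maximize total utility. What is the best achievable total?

903

Taking stove + climbing harness + tent + camera: 27 kg used, 903 in utility.
An exhaustive check of the 512 subsets confirms 903.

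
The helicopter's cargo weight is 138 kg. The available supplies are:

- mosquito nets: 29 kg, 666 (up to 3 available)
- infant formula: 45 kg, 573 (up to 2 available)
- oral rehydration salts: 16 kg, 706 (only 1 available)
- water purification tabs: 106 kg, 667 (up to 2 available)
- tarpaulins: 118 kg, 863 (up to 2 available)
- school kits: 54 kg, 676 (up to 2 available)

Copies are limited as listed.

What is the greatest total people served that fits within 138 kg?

2714

By people served per kg: oral rehydration salts 44.12, mosquito nets 22.97, infant formula 12.73 lead.
Taking the top-ratio supplies first gives 3×mosquito nets + oral rehydration salts for 2704 (103 kg).
Dropping mosquito nets frees 29 kg; slotting in school kits (54 kg) lifts the total to 2714 at 128 kg.
No other feasible combination exceeds 2714.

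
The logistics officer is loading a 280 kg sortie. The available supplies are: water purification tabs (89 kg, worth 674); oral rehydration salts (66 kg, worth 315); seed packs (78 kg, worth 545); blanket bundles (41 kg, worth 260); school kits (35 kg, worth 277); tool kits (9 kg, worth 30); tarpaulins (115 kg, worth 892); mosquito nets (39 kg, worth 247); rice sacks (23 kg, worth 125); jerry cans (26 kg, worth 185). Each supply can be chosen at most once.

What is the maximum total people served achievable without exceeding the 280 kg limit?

2103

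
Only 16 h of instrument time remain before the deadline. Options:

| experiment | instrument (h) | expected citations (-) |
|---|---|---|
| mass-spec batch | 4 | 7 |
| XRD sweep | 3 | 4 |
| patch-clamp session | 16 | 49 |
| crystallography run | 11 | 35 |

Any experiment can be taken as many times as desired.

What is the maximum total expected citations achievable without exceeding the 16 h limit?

A density-first pass picks mass-spec batch + crystallography run — 42 at 15 h.
Replace mass-spec batch and crystallography run with patch-clamp session: the trade gains 7 net, giving 49 at 16 h.

49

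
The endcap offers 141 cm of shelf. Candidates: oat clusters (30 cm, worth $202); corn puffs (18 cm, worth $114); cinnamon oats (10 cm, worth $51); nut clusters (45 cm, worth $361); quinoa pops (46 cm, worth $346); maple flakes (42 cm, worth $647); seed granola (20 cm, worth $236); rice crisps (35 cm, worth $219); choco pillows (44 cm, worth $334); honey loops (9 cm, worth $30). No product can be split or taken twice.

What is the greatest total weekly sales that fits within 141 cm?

1446

Best packing: oat clusters + nut clusters + maple flakes + seed granola — 137 cm, 1446 total.
Next best is maple flakes + seed granola + rice crisps + choco pillows at 1436 (141 cm) — short by 10.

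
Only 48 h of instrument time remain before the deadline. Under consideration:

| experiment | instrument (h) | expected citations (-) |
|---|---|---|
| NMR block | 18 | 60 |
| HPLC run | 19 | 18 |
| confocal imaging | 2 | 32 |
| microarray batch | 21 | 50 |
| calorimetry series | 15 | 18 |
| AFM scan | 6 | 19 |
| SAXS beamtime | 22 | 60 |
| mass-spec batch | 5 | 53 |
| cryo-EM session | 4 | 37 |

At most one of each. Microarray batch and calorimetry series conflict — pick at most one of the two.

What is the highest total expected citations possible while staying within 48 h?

205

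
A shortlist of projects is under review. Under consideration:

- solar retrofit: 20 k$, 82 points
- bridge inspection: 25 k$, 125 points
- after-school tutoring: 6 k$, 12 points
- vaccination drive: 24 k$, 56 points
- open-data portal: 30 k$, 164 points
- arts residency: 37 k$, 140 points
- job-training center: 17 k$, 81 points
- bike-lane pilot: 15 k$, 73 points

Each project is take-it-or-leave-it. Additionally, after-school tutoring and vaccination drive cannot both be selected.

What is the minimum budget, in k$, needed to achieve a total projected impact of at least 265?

55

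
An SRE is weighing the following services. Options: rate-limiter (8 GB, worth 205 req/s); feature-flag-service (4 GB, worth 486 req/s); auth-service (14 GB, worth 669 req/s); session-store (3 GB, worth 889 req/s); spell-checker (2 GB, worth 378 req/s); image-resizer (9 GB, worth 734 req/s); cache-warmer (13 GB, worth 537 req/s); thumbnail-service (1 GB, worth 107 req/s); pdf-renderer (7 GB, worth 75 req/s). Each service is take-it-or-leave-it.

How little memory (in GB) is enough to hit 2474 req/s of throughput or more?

Minimise GB subject to total throughput ≥ 2474.
feature-flag-service + session-store + spell-checker + image-resizer reaches 2487 using 18 GB.
No combination under 18 GB hits 2474.

18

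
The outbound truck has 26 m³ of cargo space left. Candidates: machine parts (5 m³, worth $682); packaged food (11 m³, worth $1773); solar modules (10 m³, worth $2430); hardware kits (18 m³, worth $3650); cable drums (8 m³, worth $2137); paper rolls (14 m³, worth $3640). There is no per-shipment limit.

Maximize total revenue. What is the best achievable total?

Ranking by ratio (revenue/m³): cable drums 267.12, paper rolls 260.00, solar modules 243.00.
A density-first pass picks 3×cable drums — 6411 at 24 m³.
Replace cable drums with solar modules: the trade gains 293 net, giving 6704 at 26 m³.
Nothing else within 26 m³ beats 6704.

6704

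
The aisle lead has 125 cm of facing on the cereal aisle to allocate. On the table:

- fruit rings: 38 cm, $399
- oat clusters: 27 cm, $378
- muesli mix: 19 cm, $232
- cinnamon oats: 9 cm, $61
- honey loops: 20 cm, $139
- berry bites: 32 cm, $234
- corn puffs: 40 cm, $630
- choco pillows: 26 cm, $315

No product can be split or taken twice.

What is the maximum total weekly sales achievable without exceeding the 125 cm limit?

A density-first pass picks oat clusters + muesli mix + cinnamon oats + corn puffs + choco pillows — 1616 at 121 cm.
Replace cinnamon oats and choco pillows with fruit rings: the trade gains 23 net, giving 1639 at 124 cm.
Next best is oat clusters + muesli mix + cinnamon oats + corn puffs + choco pillows at 1616 (121 cm) — short by 23.

1639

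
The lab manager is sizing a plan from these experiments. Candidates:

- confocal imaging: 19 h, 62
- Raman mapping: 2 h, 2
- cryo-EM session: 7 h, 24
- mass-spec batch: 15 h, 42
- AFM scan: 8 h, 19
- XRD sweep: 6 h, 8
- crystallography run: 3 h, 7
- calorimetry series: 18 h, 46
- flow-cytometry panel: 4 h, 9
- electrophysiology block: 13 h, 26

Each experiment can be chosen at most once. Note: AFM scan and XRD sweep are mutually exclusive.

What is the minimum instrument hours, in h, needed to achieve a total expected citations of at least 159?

56

Minimise h subject to total expected citations ≥ 159.
Taking confocal imaging + cryo-EM session + mass-spec batch + AFM scan + crystallography run + flow-cytometry panel gives 163 (≥ 159) for 56 h.
Any bundle with less than 56 h falls short of 159.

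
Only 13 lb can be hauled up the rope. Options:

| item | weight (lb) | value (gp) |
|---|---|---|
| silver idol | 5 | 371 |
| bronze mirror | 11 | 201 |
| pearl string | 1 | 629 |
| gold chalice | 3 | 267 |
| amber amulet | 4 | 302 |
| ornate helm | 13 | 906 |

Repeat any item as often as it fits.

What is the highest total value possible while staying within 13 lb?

8177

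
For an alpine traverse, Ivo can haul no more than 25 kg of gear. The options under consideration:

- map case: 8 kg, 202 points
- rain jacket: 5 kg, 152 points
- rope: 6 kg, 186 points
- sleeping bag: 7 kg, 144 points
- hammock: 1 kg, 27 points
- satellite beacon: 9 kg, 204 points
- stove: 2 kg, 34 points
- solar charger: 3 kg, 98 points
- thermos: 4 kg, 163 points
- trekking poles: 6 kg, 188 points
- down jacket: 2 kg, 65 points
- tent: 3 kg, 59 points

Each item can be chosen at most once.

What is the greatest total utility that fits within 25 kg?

814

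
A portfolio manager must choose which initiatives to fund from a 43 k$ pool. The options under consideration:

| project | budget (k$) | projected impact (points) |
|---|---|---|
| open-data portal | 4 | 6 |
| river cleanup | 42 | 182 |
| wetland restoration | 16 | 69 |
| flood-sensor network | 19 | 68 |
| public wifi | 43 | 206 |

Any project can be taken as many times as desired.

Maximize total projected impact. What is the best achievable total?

206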